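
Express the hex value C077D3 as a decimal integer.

Expand by place value (powers of 16):
Digit values: C = 12, D = 13
C077D3 = 12 × 16^5 + 0 × 16^4 + 7 × 16^3 + 7 × 16^2 + 13 × 16^1 + 3 × 16^0
= 12 × 1048576 + 0 × 65536 + 7 × 4096 + 7 × 256 + 13 × 16 + 3 × 1
= 12582912 + 0 + 28672 + 1792 + 208 + 3
= 12613587



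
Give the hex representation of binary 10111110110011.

Group into 4-bit nibbles from right:
  0010 = 2
  1111 = F
  1011 = B
  0011 = 3
Result: 2FB3



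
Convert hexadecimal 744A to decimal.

Expand by place value (powers of 16):
Digit values: A = 10
744A = 7 × 16^3 + 4 × 16^2 + 4 × 16^1 + 10 × 16^0
= 7 × 4096 + 4 × 256 + 4 × 16 + 10 × 1
= 28672 + 1024 + 64 + 10
= 29770



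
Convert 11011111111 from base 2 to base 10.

Sum of powers of 2 for each 1-bit:
2^0 + 2^1 + 2^2 + 2^3 + 2^4 + 2^5 + 2^6 + 2^7 + 2^9 + 2^10
= 1 + 2 + 4 + 8 + 16 + 32 + 64 + 128 + 512 + 1024
= 1791



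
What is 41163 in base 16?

Using repeated division by 16 (digits 10–15 are A–F):
41163 ÷ 16 = 2572 remainder 11 (B)
2572 ÷ 16 = 160 remainder 12 (C)
160 ÷ 16 = 10 remainder 0
10 ÷ 16 = 0 remainder 10 (A)
Reading remainders bottom to top: A0CB



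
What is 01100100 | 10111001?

OR: 1 when either bit is 1
  01100100
| 10111001
----------
  11111101
Decimal: 100 | 185 = 253



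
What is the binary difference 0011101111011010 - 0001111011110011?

Method 1 - Direct subtraction (column by column from the right: bit − bit − borrow-in; if negative, add 2 and borrow 1 from the next column):
borrow: 0011100111001110
        0011101111011010
-       0001111011110011
------------------------
        0001110011100111

Method 2 - Add two's complement:
Two's complement of 0001111011110011: invert → 1110000100001100, add 1 → 1110000100001101
  0011101111011010
+ 1110000100001101
------------------
 10001110011100111  (end carry out of the top bit = 1)
Discarding the end carry: 0001110011100111
Decimal check:
  0011101111011010 = 8192 + 4096 + 2048 + 512 + 256 + 128 + 64 + 16 + 8 + 2 = 15322
  0001111011110011 = 4096 + 2048 + 1024 + 512 + 128 + 64 + 32 + 16 + 2 + 1 = 7923
  15322 - 7923 = 7399, and 0001110011100111 = 4096 + 2048 + 1024 + 128 + 64 + 32 + 4 + 2 + 1 = 7399 ✓



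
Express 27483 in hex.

Using repeated division by 16 (digits 10–15 are A–F):
27483 ÷ 16 = 1717 remainder 11 (B)
1717 ÷ 16 = 107 remainder 5
107 ÷ 16 = 6 remainder 11 (B)
6 ÷ 16 = 0 remainder 6
Reading remainders bottom to top: 6B5B



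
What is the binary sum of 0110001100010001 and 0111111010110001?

Add column by column from the right: bit + bit + carry-in; write the sum mod 2, carry 1 when the sum is 2 or 3.
carry:  1111110001100010
        0110001100010001
+       0111111010110001
------------------------
       01110000111000010
(the carry out of the leftmost column, 0, becomes the leading bit)
Decimal check:
  0110001100010001 = 16384 + 8192 + 512 + 256 + 16 + 1 = 25361
  0111111010110001 = 16384 + 8192 + 4096 + 2048 + 1024 + 512 + 128 + 32 + 16 + 1 = 32433
  25361 + 32433 = 57794, and 01110000111000010 = 32768 + 16384 + 8192 + 256 + 128 + 64 + 2 = 57794 ✓



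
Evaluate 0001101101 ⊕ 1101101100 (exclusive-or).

XOR: 1 when bits differ
  0001101101
^ 1101101100
------------
  1100000001
Decimal: 109 ^ 876 = 769



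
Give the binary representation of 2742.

Using repeated division by 2:
2742 ÷ 2 = 1371 remainder 0
1371 ÷ 2 = 685 remainder 1
685 ÷ 2 = 342 remainder 1
342 ÷ 2 = 171 remainder 0
171 ÷ 2 = 85 remainder 1
85 ÷ 2 = 42 remainder 1
42 ÷ 2 = 21 remainder 0
21 ÷ 2 = 10 remainder 1
10 ÷ 2 = 5 remainder 0
5 ÷ 2 = 2 remainder 1
2 ÷ 2 = 1 remainder 0
1 ÷ 2 = 0 remainder 1
Reading remainders bottom to top: 101010110110



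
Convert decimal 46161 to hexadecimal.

Using repeated division by 16 (digits 10–15 are A–F):
46161 ÷ 16 = 2885 remainder 1
2885 ÷ 16 = 180 remainder 5
180 ÷ 16 = 11 remainder 4
11 ÷ 16 = 0 remainder 11 (B)
Reading remainders bottom to top: B451



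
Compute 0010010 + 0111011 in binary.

Add column by column from the right: bit + bit + carry-in; write the sum mod 2, carry 1 when the sum is 2 or 3.
carry:  1100100
        0010010
+       0111011
---------------
       01001101
(the carry out of the leftmost column, 0, becomes the leading bit)
Decimal check:
  0010010 = 16 + 2 = 18
  0111011 = 32 + 16 + 8 + 2 + 1 = 59
  18 + 59 = 77, and 01001101 = 64 + 8 + 4 + 1 = 77 ✓



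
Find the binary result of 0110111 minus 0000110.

Method 1 - Direct subtraction (column by column from the right: bit − bit − borrow-in; if negative, add 2 and borrow 1 from the next column):
borrow: 0000000
        0110111
-       0000110
---------------
        0110001

Method 2 - Add two's complement:
Two's complement of 0000110: invert → 1111001, add 1 → 1111010
  0110111
+ 1111010
---------
 10110001  (end carry out of the top bit = 1)
Discarding the end carry: 0110001
Decimal check:
  0110111 = 32 + 16 + 4 + 2 + 1 = 55
  0000110 = 4 + 2 = 6
  55 - 6 = 49, and 0110001 = 32 + 16 + 1 = 49 ✓



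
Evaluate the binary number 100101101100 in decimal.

Sum of powers of 2 for each 1-bit:
2^2 + 2^3 + 2^5 + 2^6 + 2^8 + 2^11
= 4 + 8 + 32 + 64 + 256 + 2048
= 2412



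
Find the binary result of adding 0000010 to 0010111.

Add column by column from the right: bit + bit + carry-in; write the sum mod 2, carry 1 when the sum is 2 or 3.
carry:  0001100
        0000010
+       0010111
---------------
       00011001
(the carry out of the leftmost column, 0, becomes the leading bit)
Decimal check:
  0000010 = 2
  0010111 = 16 + 4 + 2 + 1 = 23
  2 + 23 = 25, and 00011001 = 16 + 8 + 1 = 25 ✓



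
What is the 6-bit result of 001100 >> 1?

Original: 001100 (decimal 12)
Shift right by 1 position
Drop the 1 low bit; fill with zero on the left
Result: 000110 (decimal 6)
Equivalent: 12 >> 1 = 12 ÷ 2^1 = 6



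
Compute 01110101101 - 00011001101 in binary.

Method 1 - Direct subtraction (column by column from the right: bit − bit − borrow-in; if negative, add 2 and borrow 1 from the next column):
borrow: 00110000000
        01110101101
-       00011001101
-------------------
        01011100000

Method 2 - Add two's complement:
Two's complement of 00011001101: invert → 11100110010, add 1 → 11100110011
  01110101101
+ 11100110011
-------------
 101011100000  (end carry out of the top bit = 1)
Discarding the end carry: 01011100000
Decimal check:
  01110101101 = 512 + 256 + 128 + 32 + 8 + 4 + 1 = 941
  00011001101 = 128 + 64 + 8 + 4 + 1 = 205
  941 - 205 = 736, and 01011100000 = 512 + 128 + 64 + 32 = 736 ✓



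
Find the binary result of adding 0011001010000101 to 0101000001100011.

Add column by column from the right: bit + bit + carry-in; write the sum mod 2, carry 1 when the sum is 2 or 3.
carry:  1110000000001110
        0011001010000101
+       0101000001100011
------------------------
       01000001011101000
(the carry out of the leftmost column, 0, becomes the leading bit)
Decimal check:
  0011001010000101 = 8192 + 4096 + 512 + 128 + 4 + 1 = 12933
  0101000001100011 = 16384 + 4096 + 64 + 32 + 2 + 1 = 20579
  12933 + 20579 = 33512, and 01000001011101000 = 32768 + 512 + 128 + 64 + 32 + 8 = 33512 ✓



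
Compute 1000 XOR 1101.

XOR: 1 when bits differ
  1000
^ 1101
------
  0101
Decimal: 8 ^ 13 = 5



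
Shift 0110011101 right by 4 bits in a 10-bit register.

Original: 0110011101 (decimal 413)
Shift right by 4 positions
Drop the 4 low bits; fill with zeros on the left
Result: 0000011001 (decimal 25)
Equivalent: 413 >> 4 = 413 ÷ 2^4 = 25



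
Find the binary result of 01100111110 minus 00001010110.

Method 1 - Direct subtraction (column by column from the right: bit − bit − borrow-in; if negative, add 2 and borrow 1 from the next column):
borrow: 00110000000
        01100111110
-       00001010110
-------------------
        01011101000

Method 2 - Add two's complement:
Two's complement of 00001010110: invert → 11110101001, add 1 → 11110101010
  01100111110
+ 11110101010
-------------
 101011101000  (end carry out of the top bit = 1)
Discarding the end carry: 01011101000
Decimal check:
  01100111110 = 512 + 256 + 32 + 16 + 8 + 4 + 2 = 830
  00001010110 = 64 + 16 + 4 + 2 = 86
  830 - 86 = 744, and 01011101000 = 512 + 128 + 64 + 32 + 8 = 744 ✓



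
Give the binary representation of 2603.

Using repeated division by 2:
2603 ÷ 2 = 1301 remainder 1
1301 ÷ 2 = 650 remainder 1
650 ÷ 2 = 325 remainder 0
325 ÷ 2 = 162 remainder 1
162 ÷ 2 = 81 remainder 0
81 ÷ 2 = 40 remainder 1
40 ÷ 2 = 20 remainder 0
20 ÷ 2 = 10 remainder 0
10 ÷ 2 = 5 remainder 0
5 ÷ 2 = 2 remainder 1
2 ÷ 2 = 1 remainder 0
1 ÷ 2 = 0 remainder 1
Reading remainders bottom to top: 101000101011



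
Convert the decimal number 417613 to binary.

Using repeated division by 2:
417613 ÷ 2 = 208806 remainder 1
208806 ÷ 2 = 104403 remainder 0
104403 ÷ 2 = 52201 remainder 1
52201 ÷ 2 = 26100 remainder 1
26100 ÷ 2 = 13050 remainder 0
13050 ÷ 2 = 6525 remainder 0
6525 ÷ 2 = 3262 remainder 1
3262 ÷ 2 = 1631 remainder 0
1631 ÷ 2 = 815 remainder 1
815 ÷ 2 = 407 remainder 1
407 ÷ 2 = 203 remainder 1
203 ÷ 2 = 101 remainder 1
101 ÷ 2 = 50 remainder 1
50 ÷ 2 = 25 remainder 0
25 ÷ 2 = 12 remainder 1
12 ÷ 2 = 6 remainder 0
6 ÷ 2 = 3 remainder 0
3 ÷ 2 = 1 remainder 1
1 ÷ 2 = 0 remainder 1
Reading remainders bottom to top: 1100101111101001101



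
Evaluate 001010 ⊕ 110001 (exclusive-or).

XOR: 1 when bits differ
  001010
^ 110001
--------
  111011
Decimal: 10 ^ 49 = 59



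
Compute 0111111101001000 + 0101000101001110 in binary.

Add column by column from the right: bit + bit + carry-in; write the sum mod 2, carry 1 when the sum is 2 or 3.
carry:  1111111010010000
        0111111101001000
+       0101000101001110
------------------------
       01101000010010110
(the carry out of the leftmost column, 0, becomes the leading bit)
Decimal check:
  0111111101001000 = 16384 + 8192 + 4096 + 2048 + 1024 + 512 + 256 + 64 + 8 = 32584
  0101000101001110 = 16384 + 4096 + 256 + 64 + 8 + 4 + 2 = 20814
  32584 + 20814 = 53398, and 01101000010010110 = 32768 + 16384 + 4096 + 128 + 16 + 4 + 2 = 53398 ✓



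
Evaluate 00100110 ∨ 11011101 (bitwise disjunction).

OR: 1 when either bit is 1
  00100110
| 11011101
----------
  11111111
Decimal: 38 | 221 = 255



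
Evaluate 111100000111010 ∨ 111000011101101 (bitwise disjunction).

OR: 1 when either bit is 1
  111100000111010
| 111000011101101
-----------------
  111100011111111
Decimal: 30778 | 28909 = 30975



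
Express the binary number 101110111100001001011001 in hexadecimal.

Group into 4-bit nibbles from right:
  1011 = B
  1011 = B
  1100 = C
  0010 = 2
  0101 = 5
  1001 = 9
Result: BBC259



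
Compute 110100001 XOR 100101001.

XOR: 1 when bits differ
  110100001
^ 100101001
-----------
  010001000
Decimal: 417 ^ 297 = 136



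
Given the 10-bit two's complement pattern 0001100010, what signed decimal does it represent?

Binary: 0001100010
Sign bit: 0 (non-negative)
Read directly as an unsigned value:
0001100010 = 64 + 32 + 2 = 98
Value: 98



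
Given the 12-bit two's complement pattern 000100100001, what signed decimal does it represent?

Binary: 000100100001
Sign bit: 0 (non-negative)
Read directly as an unsigned value:
000100100001 = 256 + 32 + 1 = 289
Value: 289



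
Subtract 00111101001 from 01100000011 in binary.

Method 1 - Direct subtraction (column by column from the right: bit − bit − borrow-in; if negative, add 2 and borrow 1 from the next column):
borrow: 01111110000
        01100000011
-       00111101001
-------------------
        00100011010

Method 2 - Add two's complement:
Two's complement of 00111101001: invert → 11000010110, add 1 → 11000010111
  01100000011
+ 11000010111
-------------
 100100011010  (end carry out of the top bit = 1)
Discarding the end carry: 00100011010
Decimal check:
  01100000011 = 512 + 256 + 2 + 1 = 771
  00111101001 = 256 + 128 + 64 + 32 + 8 + 1 = 489
  771 - 489 = 282, and 00100011010 = 256 + 16 + 8 + 2 = 282 ✓



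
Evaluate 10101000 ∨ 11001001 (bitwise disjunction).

OR: 1 when either bit is 1
  10101000
| 11001001
----------
  11101001
Decimal: 168 | 201 = 233



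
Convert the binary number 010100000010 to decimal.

Sum of powers of 2 for each 1-bit:
2^1 + 2^8 + 2^10
= 2 + 256 + 1024
= 1282



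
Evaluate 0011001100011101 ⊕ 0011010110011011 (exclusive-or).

XOR: 1 when bits differ
  0011001100011101
^ 0011010110011011
------------------
  0000011010000110
Decimal: 13085 ^ 13723 = 1670



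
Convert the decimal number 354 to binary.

Using repeated division by 2:
354 ÷ 2 = 177 remainder 0
177 ÷ 2 = 88 remainder 1
88 ÷ 2 = 44 remainder 0
44 ÷ 2 = 22 remainder 0
22 ÷ 2 = 11 remainder 0
11 ÷ 2 = 5 remainder 1
5 ÷ 2 = 2 remainder 1
2 ÷ 2 = 1 remainder 0
1 ÷ 2 = 0 remainder 1
Reading remainders bottom to top: 101100010



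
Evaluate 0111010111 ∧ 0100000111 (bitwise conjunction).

AND: 1 only when both bits are 1
  0111010111
& 0100000111
------------
  0100000111
Decimal: 471 & 263 = 263



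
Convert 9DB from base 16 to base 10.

Expand by place value (powers of 16):
Digit values: D = 13, B = 11
9DB = 9 × 16^2 + 13 × 16^1 + 11 × 16^0
= 9 × 256 + 13 × 16 + 11 × 1
= 2304 + 208 + 11
= 2523



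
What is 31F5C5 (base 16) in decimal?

Expand by place value (powers of 16):
Digit values: F = 15, C = 12
31F5C5 = 3 × 16^5 + 1 × 16^4 + 15 × 16^3 + 5 × 16^2 + 12 × 16^1 + 5 × 16^0
= 3 × 1048576 + 1 × 65536 + 15 × 4096 + 5 × 256 + 12 × 16 + 5 × 1
= 3145728 + 65536 + 61440 + 1280 + 192 + 5
= 3274181



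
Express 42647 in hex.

Using repeated division by 16 (digits 10–15 are A–F):
42647 ÷ 16 = 2665 remainder 7
2665 ÷ 16 = 166 remainder 9
166 ÷ 16 = 10 remainder 6
10 ÷ 16 = 0 remainder 10 (A)
Reading remainders bottom to top: A697



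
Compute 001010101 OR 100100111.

OR: 1 when either bit is 1
  001010101
| 100100111
-----------
  101110111
Decimal: 85 | 295 = 375



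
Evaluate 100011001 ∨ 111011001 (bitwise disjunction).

OR: 1 when either bit is 1
  100011001
| 111011001
-----------
  111011001
Decimal: 281 | 473 = 473



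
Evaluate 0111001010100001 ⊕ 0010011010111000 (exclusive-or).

XOR: 1 when bits differ
  0111001010100001
^ 0010011010111000
------------------
  0101010000011001
Decimal: 29345 ^ 9912 = 21529



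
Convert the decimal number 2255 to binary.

Using repeated division by 2:
2255 ÷ 2 = 1127 remainder 1
1127 ÷ 2 = 563 remainder 1
563 ÷ 2 = 281 remainder 1
281 ÷ 2 = 140 remainder 1
140 ÷ 2 = 70 remainder 0
70 ÷ 2 = 35 remainder 0
35 ÷ 2 = 17 remainder 1
17 ÷ 2 = 8 remainder 1
8 ÷ 2 = 4 remainder 0
4 ÷ 2 = 2 remainder 0
2 ÷ 2 = 1 remainder 0
1 ÷ 2 = 0 remainder 1
Reading remainders bottom to top: 100011001111



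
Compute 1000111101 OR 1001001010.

OR: 1 when either bit is 1
  1000111101
| 1001001010
------------
  1001111111
Decimal: 573 | 586 = 639



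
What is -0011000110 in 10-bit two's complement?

Original: 0011000110
Step 1 - Invert all bits: 1100111001
Step 2 - Add 1: 1100111010
Verification: 0011000110 + 1100111010 = 10000000000; discarding the end carry (carry out of the top bit) leaves the 10-bit value 0000000000, as required for x + (-x)



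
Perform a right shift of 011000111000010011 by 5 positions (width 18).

Original: 011000111000010011 (decimal 101907)
Shift right by 5 positions
Drop the 5 low bits; fill with zeros on the left
Result: 000000110001110000 (decimal 3184)
Equivalent: 101907 >> 5 = 101907 ÷ 2^5 = 3184



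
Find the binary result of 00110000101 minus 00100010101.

Method 1 - Direct subtraction (column by column from the right: bit − bit − borrow-in; if negative, add 2 and borrow 1 from the next column):
borrow: 00011100000
        00110000101
-       00100010101
-------------------
        00001110000

Method 2 - Add two's complement:
Two's complement of 00100010101: invert → 11011101010, add 1 → 11011101011
  00110000101
+ 11011101011
-------------
 100001110000  (end carry out of the top bit = 1)
Discarding the end carry: 00001110000
Decimal check:
  00110000101 = 256 + 128 + 4 + 1 = 389
  00100010101 = 256 + 16 + 4 + 1 = 277
  389 - 277 = 112, and 00001110000 = 64 + 32 + 16 = 112 ✓



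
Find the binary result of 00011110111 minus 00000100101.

Method 1 - Direct subtraction (column by column from the right: bit − bit − borrow-in; if negative, add 2 and borrow 1 from the next column):
borrow: 00000000000
        00011110111
-       00000100101
-------------------
        00011010010

Method 2 - Add two's complement:
Two's complement of 00000100101: invert → 11111011010, add 1 → 11111011011
  00011110111
+ 11111011011
-------------
 100011010010  (end carry out of the top bit = 1)
Discarding the end carry: 00011010010
Decimal check:
  00011110111 = 128 + 64 + 32 + 16 + 4 + 2 + 1 = 247
  00000100101 = 32 + 4 + 1 = 37
  247 - 37 = 210, and 00011010010 = 128 + 64 + 16 + 2 = 210 ✓



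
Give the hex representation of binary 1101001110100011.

Group into 4-bit nibbles from right:
  1101 = D
  0011 = 3
  1010 = A
  0011 = 3
Result: D3A3



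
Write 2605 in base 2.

Using repeated division by 2:
2605 ÷ 2 = 1302 remainder 1
1302 ÷ 2 = 651 remainder 0
651 ÷ 2 = 325 remainder 1
325 ÷ 2 = 162 remainder 1
162 ÷ 2 = 81 remainder 0
81 ÷ 2 = 40 remainder 1
40 ÷ 2 = 20 remainder 0
20 ÷ 2 = 10 remainder 0
10 ÷ 2 = 5 remainder 0
5 ÷ 2 = 2 remainder 1
2 ÷ 2 = 1 remainder 0
1 ÷ 2 = 0 remainder 1
Reading remainders bottom to top: 101000101101



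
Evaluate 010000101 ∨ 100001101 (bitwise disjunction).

OR: 1 when either bit is 1
  010000101
| 100001101
-----------
  110001101
Decimal: 133 | 269 = 397



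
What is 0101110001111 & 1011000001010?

AND: 1 only when both bits are 1
  0101110001111
& 1011000001010
---------------
  0001000001010
Decimal: 2959 & 5642 = 522



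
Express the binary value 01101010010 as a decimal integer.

Sum of powers of 2 for each 1-bit:
2^1 + 2^4 + 2^6 + 2^8 + 2^9
= 2 + 16 + 64 + 256 + 512
= 850



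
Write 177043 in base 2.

Using repeated division by 2:
177043 ÷ 2 = 88521 remainder 1
88521 ÷ 2 = 44260 remainder 1
44260 ÷ 2 = 22130 remainder 0
22130 ÷ 2 = 11065 remainder 0
11065 ÷ 2 = 5532 remainder 1
5532 ÷ 2 = 2766 remainder 0
2766 ÷ 2 = 1383 remainder 0
1383 ÷ 2 = 691 remainder 1
691 ÷ 2 = 345 remainder 1
345 ÷ 2 = 172 remainder 1
172 ÷ 2 = 86 remainder 0
86 ÷ 2 = 43 remainder 0
43 ÷ 2 = 21 remainder 1
21 ÷ 2 = 10 remainder 1
10 ÷ 2 = 5 remainder 0
5 ÷ 2 = 2 remainder 1
2 ÷ 2 = 1 remainder 0
1 ÷ 2 = 0 remainder 1
Reading remainders bottom to top: 101011001110010011



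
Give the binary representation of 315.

Using repeated division by 2:
315 ÷ 2 = 157 remainder 1
157 ÷ 2 = 78 remainder 1
78 ÷ 2 = 39 remainder 0
39 ÷ 2 = 19 remainder 1
19 ÷ 2 = 9 remainder 1
9 ÷ 2 = 4 remainder 1
4 ÷ 2 = 2 remainder 0
2 ÷ 2 = 1 remainder 0
1 ÷ 2 = 0 remainder 1
Reading remainders bottom to top: 100111011



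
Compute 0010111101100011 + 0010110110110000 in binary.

Add column by column from the right: bit + bit + carry-in; write the sum mod 2, carry 1 when the sum is 2 or 3.
carry:  0101111111000000
        0010111101100011
+       0010110110110000
------------------------
       00101110100010011
(the carry out of the leftmost column, 0, becomes the leading bit)
Decimal check:
  0010111101100011 = 8192 + 2048 + 1024 + 512 + 256 + 64 + 32 + 2 + 1 = 12131
  0010110110110000 = 8192 + 2048 + 1024 + 256 + 128 + 32 + 16 = 11696
  12131 + 11696 = 23827, and 00101110100010011 = 16384 + 4096 + 2048 + 1024 + 256 + 16 + 2 + 1 = 23827 ✓



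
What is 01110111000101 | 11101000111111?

OR: 1 when either bit is 1
  01110111000101
| 11101000111111
----------------
  11111111111111
Decimal: 7621 | 14911 = 16383



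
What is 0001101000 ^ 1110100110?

XOR: 1 when bits differ
  0001101000
^ 1110100110
------------
  1111001110
Decimal: 104 ^ 934 = 974



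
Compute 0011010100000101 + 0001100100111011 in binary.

Add column by column from the right: bit + bit + carry-in; write the sum mod 2, carry 1 when the sum is 2 or 3.
carry:  0110001001111110
        0011010100000101
+       0001100100111011
------------------------
       00100111001000000
(the carry out of the leftmost column, 0, becomes the leading bit)
Decimal check:
  0011010100000101 = 8192 + 4096 + 1024 + 256 + 4 + 1 = 13573
  0001100100111011 = 4096 + 2048 + 256 + 32 + 16 + 8 + 2 + 1 = 6459
  13573 + 6459 = 20032, and 00100111001000000 = 16384 + 2048 + 1024 + 512 + 64 = 20032 ✓



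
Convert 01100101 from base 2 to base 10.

Sum of powers of 2 for each 1-bit:
2^0 + 2^2 + 2^5 + 2^6
= 1 + 4 + 32 + 64
= 101



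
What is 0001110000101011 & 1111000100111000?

AND: 1 only when both bits are 1
  0001110000101011
& 1111000100111000
------------------
  0001000000101000
Decimal: 7211 & 61752 = 4136



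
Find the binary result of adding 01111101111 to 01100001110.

Add column by column from the right: bit + bit + carry-in; write the sum mod 2, carry 1 when the sum is 2 or 3.
carry:  11000011100
        01111101111
+       01100001110
-------------------
       011011111101
(the carry out of the leftmost column, 0, becomes the leading bit)
Decimal check:
  01111101111 = 512 + 256 + 128 + 64 + 32 + 8 + 4 + 2 + 1 = 1007
  01100001110 = 512 + 256 + 8 + 4 + 2 = 782
  1007 + 782 = 1789, and 011011111101 = 1024 + 512 + 128 + 64 + 32 + 16 + 8 + 4 + 1 = 1789 ✓



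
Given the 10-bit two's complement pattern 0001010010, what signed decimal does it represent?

Binary: 0001010010
Sign bit: 0 (non-negative)
Read directly as an unsigned value:
0001010010 = 64 + 16 + 2 = 82
Value: 82



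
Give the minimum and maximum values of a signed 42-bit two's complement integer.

For 42-bit two's complement:
Minimum: -2^41 = -2199023255552
Maximum: 2^41 - 1 = 2199023255551



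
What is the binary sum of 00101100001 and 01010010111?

Add column by column from the right: bit + bit + carry-in; write the sum mod 2, carry 1 when the sum is 2 or 3.
carry:  00000001110
        00101100001
+       01010010111
-------------------
       001111111000
(the carry out of the leftmost column, 0, becomes the leading bit)
Decimal check:
  00101100001 = 256 + 64 + 32 + 1 = 353
  01010010111 = 512 + 128 + 16 + 4 + 2 + 1 = 663
  353 + 663 = 1016, and 001111111000 = 512 + 256 + 128 + 64 + 32 + 16 + 8 = 1016 ✓



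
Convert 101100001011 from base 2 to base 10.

Sum of powers of 2 for each 1-bit:
2^0 + 2^1 + 2^3 + 2^8 + 2^9 + 2^11
= 1 + 2 + 8 + 256 + 512 + 2048
= 2827



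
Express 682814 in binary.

Using repeated division by 2:
682814 ÷ 2 = 341407 remainder 0
341407 ÷ 2 = 170703 remainder 1
170703 ÷ 2 = 85351 remainder 1
85351 ÷ 2 = 42675 remainder 1
42675 ÷ 2 = 21337 remainder 1
21337 ÷ 2 = 10668 remainder 1
10668 ÷ 2 = 5334 remainder 0
5334 ÷ 2 = 2667 remainder 0
2667 ÷ 2 = 1333 remainder 1
1333 ÷ 2 = 666 remainder 1
666 ÷ 2 = 333 remainder 0
333 ÷ 2 = 166 remainder 1
166 ÷ 2 = 83 remainder 0
83 ÷ 2 = 41 remainder 1
41 ÷ 2 = 20 remainder 1
20 ÷ 2 = 10 remainder 0
10 ÷ 2 = 5 remainder 0
5 ÷ 2 = 2 remainder 1
2 ÷ 2 = 1 remainder 0
1 ÷ 2 = 0 remainder 1
Reading remainders bottom to top: 10100110101100111110



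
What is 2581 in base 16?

Using repeated division by 16 (digits 10–15 are A–F):
2581 ÷ 16 = 161 remainder 5
161 ÷ 16 = 10 remainder 1
10 ÷ 16 = 0 remainder 10 (A)
Reading remainders bottom to top: A15



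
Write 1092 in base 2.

Using repeated division by 2:
1092 ÷ 2 = 546 remainder 0
546 ÷ 2 = 273 remainder 0
273 ÷ 2 = 136 remainder 1
136 ÷ 2 = 68 remainder 0
68 ÷ 2 = 34 remainder 0
34 ÷ 2 = 17 remainder 0
17 ÷ 2 = 8 remainder 1
8 ÷ 2 = 4 remainder 0
4 ÷ 2 = 2 remainder 0
2 ÷ 2 = 1 remainder 0
1 ÷ 2 = 0 remainder 1
Reading remainders bottom to top: 10001000100



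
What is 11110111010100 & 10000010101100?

AND: 1 only when both bits are 1
  11110111010100
& 10000010101100
----------------
  10000010000100
Decimal: 15828 & 8364 = 8324



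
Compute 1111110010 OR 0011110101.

OR: 1 when either bit is 1
  1111110010
| 0011110101
------------
  1111110111
Decimal: 1010 | 245 = 1015



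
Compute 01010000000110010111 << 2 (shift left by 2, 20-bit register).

Original: 01010000000110010111 (decimal 328087)
Shift left by 2 positions
Append 2 zeros on the right and drop the 2 high bits that overflow the 20-bit width
Result: 01000000011001011100 (decimal 263772)
Equivalent: 328087 << 2 = 328087 × 2^2 = 1312348, truncated to 20 bits = 263772



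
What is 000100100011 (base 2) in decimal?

Sum of powers of 2 for each 1-bit:
2^0 + 2^1 + 2^5 + 2^8
= 1 + 2 + 32 + 256
= 291



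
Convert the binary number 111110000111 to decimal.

Sum of powers of 2 for each 1-bit:
2^0 + 2^1 + 2^2 + 2^7 + 2^8 + 2^9 + 2^10 + 2^11
= 1 + 2 + 4 + 128 + 256 + 512 + 1024 + 2048
= 3975



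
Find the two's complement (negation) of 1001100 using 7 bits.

Original (sign bit 1, negative): 1001100
Step 1 - Invert all bits: 0110011
Step 2 - Add 1: 0110100
Verification: 1001100 + 0110100 = 10000000; discarding the end carry (carry out of the top bit) leaves the 7-bit value 0000000, as required for x + (-x)



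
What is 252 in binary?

Using repeated division by 2:
252 ÷ 2 = 126 remainder 0
126 ÷ 2 = 63 remainder 0
63 ÷ 2 = 31 remainder 1
31 ÷ 2 = 15 remainder 1
15 ÷ 2 = 7 remainder 1
7 ÷ 2 = 3 remainder 1
3 ÷ 2 = 1 remainder 1
1 ÷ 2 = 0 remainder 1
Reading remainders bottom to top: 11111100



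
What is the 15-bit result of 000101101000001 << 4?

Original: 000101101000001 (decimal 2881)
Shift left by 4 positions
Append 4 zeros on the right and drop the 4 high bits that overflow the 15-bit width
Result: 011010000010000 (decimal 13328)
Equivalent: 2881 << 4 = 2881 × 2^4 = 46096, truncated to 15 bits = 13328



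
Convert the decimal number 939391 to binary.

Using repeated division by 2:
939391 ÷ 2 = 469695 remainder 1
469695 ÷ 2 = 234847 remainder 1
234847 ÷ 2 = 117423 remainder 1
117423 ÷ 2 = 58711 remainder 1
58711 ÷ 2 = 29355 remainder 1
29355 ÷ 2 = 14677 remainder 1
14677 ÷ 2 = 7338 remainder 1
7338 ÷ 2 = 3669 remainder 0
3669 ÷ 2 = 1834 remainder 1
1834 ÷ 2 = 917 remainder 0
917 ÷ 2 = 458 remainder 1
458 ÷ 2 = 229 remainder 0
229 ÷ 2 = 114 remainder 1
114 ÷ 2 = 57 remainder 0
57 ÷ 2 = 28 remainder 1
28 ÷ 2 = 14 remainder 0
14 ÷ 2 = 7 remainder 0
7 ÷ 2 = 3 remainder 1
3 ÷ 2 = 1 remainder 1
1 ÷ 2 = 0 remainder 1
Reading remainders bottom to top: 11100101010101111111



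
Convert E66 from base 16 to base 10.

Expand by place value (powers of 16):
Digit values: E = 14
E66 = 14 × 16^2 + 6 × 16^1 + 6 × 16^0
= 14 × 256 + 6 × 16 + 6 × 1
= 3584 + 96 + 6
= 3686



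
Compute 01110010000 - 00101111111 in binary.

Method 1 - Direct subtraction (column by column from the right: bit − bit − borrow-in; if negative, add 2 and borrow 1 from the next column):
borrow: 00011111110
        01110010000
-       00101111111
-------------------
        01000010001

Method 2 - Add two's complement:
Two's complement of 00101111111: invert → 11010000000, add 1 → 11010000001
  01110010000
+ 11010000001
-------------
 101000010001  (end carry out of the top bit = 1)
Discarding the end carry: 01000010001
Decimal check:
  01110010000 = 512 + 256 + 128 + 16 = 912
  00101111111 = 256 + 64 + 32 + 16 + 8 + 4 + 2 + 1 = 383
  912 - 383 = 529, and 01000010001 = 512 + 16 + 1 = 529 ✓



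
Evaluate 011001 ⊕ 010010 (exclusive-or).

XOR: 1 when bits differ
  011001
^ 010010
--------
  001011
Decimal: 25 ^ 18 = 11



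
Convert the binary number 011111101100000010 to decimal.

Sum of powers of 2 for each 1-bit:
2^1 + 2^8 + 2^9 + 2^11 + 2^12 + 2^13 + 2^14 + 2^15 + 2^16
= 2 + 256 + 512 + 2048 + 4096 + 8192 + 16384 + 32768 + 65536
= 129794



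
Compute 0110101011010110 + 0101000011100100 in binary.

Add column by column from the right: bit + bit + carry-in; write the sum mod 2, carry 1 when the sum is 2 or 3.
carry:  1000000110001000
        0110101011010110
+       0101000011100100
------------------------
       01011101110111010
(the carry out of the leftmost column, 0, becomes the leading bit)
Decimal check:
  0110101011010110 = 16384 + 8192 + 2048 + 512 + 128 + 64 + 16 + 4 + 2 = 27350
  0101000011100100 = 16384 + 4096 + 128 + 64 + 32 + 4 = 20708
  27350 + 20708 = 48058, and 01011101110111010 = 32768 + 8192 + 4096 + 2048 + 512 + 256 + 128 + 32 + 16 + 8 + 2 = 48058 ✓



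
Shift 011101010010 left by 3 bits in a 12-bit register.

Original: 011101010010 (decimal 1874)
Shift left by 3 positions
Append 3 zeros on the right and drop the 3 high bits that overflow the 12-bit width
Result: 101010010000 (decimal 2704)
Equivalent: 1874 << 3 = 1874 × 2^3 = 14992, truncated to 12 bits = 2704



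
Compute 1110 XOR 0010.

XOR: 1 when bits differ
  1110
^ 0010
------
  1100
Decimal: 14 ^ 2 = 12



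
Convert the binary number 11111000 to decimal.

Sum of powers of 2 for each 1-bit:
2^3 + 2^4 + 2^5 + 2^6 + 2^7
= 8 + 16 + 32 + 64 + 128
= 248



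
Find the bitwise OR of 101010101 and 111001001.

OR: 1 when either bit is 1
  101010101
| 111001001
-----------
  111011101
Decimal: 341 | 457 = 477



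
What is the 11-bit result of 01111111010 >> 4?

Original: 01111111010 (decimal 1018)
Shift right by 4 positions
Drop the 4 low bits; fill with zeros on the left
Result: 00000111111 (decimal 63)
Equivalent: 1018 >> 4 = 1018 ÷ 2^4 = 63



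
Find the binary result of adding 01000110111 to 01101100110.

Add column by column from the right: bit + bit + carry-in; write the sum mod 2, carry 1 when the sum is 2 or 3.
carry:  10011001100
        01000110111
+       01101100110
-------------------
       010110011101
(the carry out of the leftmost column, 0, becomes the leading bit)
Decimal check:
  01000110111 = 512 + 32 + 16 + 4 + 2 + 1 = 567
  01101100110 = 512 + 256 + 64 + 32 + 4 + 2 = 870
  567 + 870 = 1437, and 010110011101 = 1024 + 256 + 128 + 16 + 8 + 4 + 1 = 1437 ✓



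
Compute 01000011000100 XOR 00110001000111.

XOR: 1 when bits differ
  01000011000100
^ 00110001000111
----------------
  01110010000011
Decimal: 4292 ^ 3143 = 7299



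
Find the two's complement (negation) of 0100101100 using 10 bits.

Original: 0100101100
Step 1 - Invert all bits: 1011010011
Step 2 - Add 1: 1011010100
Verification: 0100101100 + 1011010100 = 10000000000; discarding the end carry (carry out of the top bit) leaves the 10-bit value 0000000000, as required for x + (-x)



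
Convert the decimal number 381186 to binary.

Using repeated division by 2:
381186 ÷ 2 = 190593 remainder 0
190593 ÷ 2 = 95296 remainder 1
95296 ÷ 2 = 47648 remainder 0
47648 ÷ 2 = 23824 remainder 0
23824 ÷ 2 = 11912 remainder 0
11912 ÷ 2 = 5956 remainder 0
5956 ÷ 2 = 2978 remainder 0
2978 ÷ 2 = 1489 remainder 0
1489 ÷ 2 = 744 remainder 1
744 ÷ 2 = 372 remainder 0
372 ÷ 2 = 186 remainder 0
186 ÷ 2 = 93 remainder 0
93 ÷ 2 = 46 remainder 1
46 ÷ 2 = 23 remainder 0
23 ÷ 2 = 11 remainder 1
11 ÷ 2 = 5 remainder 1
5 ÷ 2 = 2 remainder 1
2 ÷ 2 = 1 remainder 0
1 ÷ 2 = 0 remainder 1
Reading remainders bottom to top: 1011101000100000010



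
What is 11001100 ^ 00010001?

XOR: 1 when bits differ
  11001100
^ 00010001
----------
  11011101
Decimal: 204 ^ 17 = 221



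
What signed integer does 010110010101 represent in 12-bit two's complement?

Binary: 010110010101
Sign bit: 0 (non-negative)
Read directly as an unsigned value:
010110010101 = 1024 + 256 + 128 + 16 + 4 + 1 = 1429
Value: 1429



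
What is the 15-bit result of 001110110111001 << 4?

Original: 001110110111001 (decimal 7609)
Shift left by 4 positions
Append 4 zeros on the right and drop the 4 high bits that overflow the 15-bit width
Result: 101101110010000 (decimal 23440)
Equivalent: 7609 << 4 = 7609 × 2^4 = 121744, truncated to 15 bits = 23440



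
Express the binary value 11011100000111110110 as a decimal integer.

Sum of powers of 2 for each 1-bit:
2^1 + 2^2 + 2^4 + 2^5 + 2^6 + 2^7 + 2^8 + 2^14 + 2^15 + 2^16 + 2^18 + 2^19
= 2 + 4 + 16 + 32 + 64 + 128 + 256 + 16384 + 32768 + 65536 + 262144 + 524288
= 901622



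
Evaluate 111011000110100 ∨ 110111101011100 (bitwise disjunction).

OR: 1 when either bit is 1
  111011000110100
| 110111101011100
-----------------
  111111101111100
Decimal: 30260 | 28508 = 32636



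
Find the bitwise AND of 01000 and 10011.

AND: 1 only when both bits are 1
  01000
& 10011
-------
  00000
Decimal: 8 & 19 = 0



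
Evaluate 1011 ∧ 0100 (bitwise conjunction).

AND: 1 only when both bits are 1
  1011
& 0100
------
  0000
Decimal: 11 & 4 = 0



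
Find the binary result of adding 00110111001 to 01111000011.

Add column by column from the right: bit + bit + carry-in; write the sum mod 2, carry 1 when the sum is 2 or 3.
carry:  11100000110
        00110111001
+       01111000011
-------------------
       010101111100
(the carry out of the leftmost column, 0, becomes the leading bit)
Decimal check:
  00110111001 = 256 + 128 + 32 + 16 + 8 + 1 = 441
  01111000011 = 512 + 256 + 128 + 64 + 2 + 1 = 963
  441 + 963 = 1404, and 010101111100 = 1024 + 256 + 64 + 32 + 16 + 8 + 4 = 1404 ✓



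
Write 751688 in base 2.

Using repeated division by 2:
751688 ÷ 2 = 375844 remainder 0
375844 ÷ 2 = 187922 remainder 0
187922 ÷ 2 = 93961 remainder 0
93961 ÷ 2 = 46980 remainder 1
46980 ÷ 2 = 23490 remainder 0
23490 ÷ 2 = 11745 remainder 0
11745 ÷ 2 = 5872 remainder 1
5872 ÷ 2 = 2936 remainder 0
2936 ÷ 2 = 1468 remainder 0
1468 ÷ 2 = 734 remainder 0
734 ÷ 2 = 367 remainder 0
367 ÷ 2 = 183 remainder 1
183 ÷ 2 = 91 remainder 1
91 ÷ 2 = 45 remainder 1
45 ÷ 2 = 22 remainder 1
22 ÷ 2 = 11 remainder 0
11 ÷ 2 = 5 remainder 1
5 ÷ 2 = 2 remainder 1
2 ÷ 2 = 1 remainder 0
1 ÷ 2 = 0 remainder 1
Reading remainders bottom to top: 10110111100001001000



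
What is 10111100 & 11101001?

AND: 1 only when both bits are 1
  10111100
& 11101001
----------
  10101000
Decimal: 188 & 233 = 168



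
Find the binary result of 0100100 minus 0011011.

Method 1 - Direct subtraction (column by column from the right: bit − bit − borrow-in; if negative, add 2 and borrow 1 from the next column):
borrow: 0110110
        0100100
-       0011011
---------------
        0001001

Method 2 - Add two's complement:
Two's complement of 0011011: invert → 1100100, add 1 → 1100101
  0100100
+ 1100101
---------
 10001001  (end carry out of the top bit = 1)
Discarding the end carry: 0001001
Decimal check:
  0100100 = 32 + 4 = 36
  0011011 = 16 + 8 + 2 + 1 = 27
  36 - 27 = 9, and 0001001 = 8 + 1 = 9 ✓



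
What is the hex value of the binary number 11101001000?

Group into 4-bit nibbles from right:
  0111 = 7
  0100 = 4
  1000 = 8
Result: 748



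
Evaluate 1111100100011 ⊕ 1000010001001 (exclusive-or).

XOR: 1 when bits differ
  1111100100011
^ 1000010001001
---------------
  0111110101010
Decimal: 7971 ^ 4233 = 4010



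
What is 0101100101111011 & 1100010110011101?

AND: 1 only when both bits are 1
  0101100101111011
& 1100010110011101
------------------
  0100000100011001
Decimal: 22907 & 50589 = 16665



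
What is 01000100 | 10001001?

OR: 1 when either bit is 1
  01000100
| 10001001
----------
  11001101
Decimal: 68 | 137 = 205



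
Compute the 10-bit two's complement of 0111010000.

Original: 0111010000
Step 1 - Invert all bits: 1000101111
Step 2 - Add 1: 1000110000
Verification: 0111010000 + 1000110000 = 10000000000; discarding the end carry (carry out of the top bit) leaves the 10-bit value 0000000000, as required for x + (-x)



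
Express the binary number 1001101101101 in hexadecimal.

Group into 4-bit nibbles from right:
  0001 = 1
  0011 = 3
  0110 = 6
  1101 = D
Result: 136D



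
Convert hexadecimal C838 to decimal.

Expand by place value (powers of 16):
Digit values: C = 12
C838 = 12 × 16^3 + 8 × 16^2 + 3 × 16^1 + 8 × 16^0
= 12 × 4096 + 8 × 256 + 3 × 16 + 8 × 1
= 49152 + 2048 + 48 + 8
= 51256



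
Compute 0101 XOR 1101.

XOR: 1 when bits differ
  0101
^ 1101
------
  1000
Decimal: 5 ^ 13 = 8



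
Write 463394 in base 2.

Using repeated division by 2:
463394 ÷ 2 = 231697 remainder 0
231697 ÷ 2 = 115848 remainder 1
115848 ÷ 2 = 57924 remainder 0
57924 ÷ 2 = 28962 remainder 0
28962 ÷ 2 = 14481 remainder 0
14481 ÷ 2 = 7240 remainder 1
7240 ÷ 2 = 3620 remainder 0
3620 ÷ 2 = 1810 remainder 0
1810 ÷ 2 = 905 remainder 0
905 ÷ 2 = 452 remainder 1
452 ÷ 2 = 226 remainder 0
226 ÷ 2 = 113 remainder 0
113 ÷ 2 = 56 remainder 1
56 ÷ 2 = 28 remainder 0
28 ÷ 2 = 14 remainder 0
14 ÷ 2 = 7 remainder 0
7 ÷ 2 = 3 remainder 1
3 ÷ 2 = 1 remainder 1
1 ÷ 2 = 0 remainder 1
Reading remainders bottom to top: 1110001001000100010



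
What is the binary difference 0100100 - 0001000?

Method 1 - Direct subtraction (column by column from the right: bit − bit − borrow-in; if negative, add 2 and borrow 1 from the next column):
borrow: 0110000
        0100100
-       0001000
---------------
        0011100

Method 2 - Add two's complement:
Two's complement of 0001000: invert → 1110111, add 1 → 1111000
  0100100
+ 1111000
---------
 10011100  (end carry out of the top bit = 1)
Discarding the end carry: 0011100
Decimal check:
  0100100 = 32 + 4 = 36
  0001000 = 8
  36 - 8 = 28, and 0011100 = 16 + 8 + 4 = 28 ✓



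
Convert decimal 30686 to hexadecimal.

Using repeated division by 16 (digits 10–15 are A–F):
30686 ÷ 16 = 1917 remainder 14 (E)
1917 ÷ 16 = 119 remainder 13 (D)
119 ÷ 16 = 7 remainder 7
7 ÷ 16 = 0 remainder 7
Reading remainders bottom to top: 77DE



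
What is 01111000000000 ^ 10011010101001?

XOR: 1 when bits differ
  01111000000000
^ 10011010101001
----------------
  11100010101001
Decimal: 7680 ^ 9897 = 14505



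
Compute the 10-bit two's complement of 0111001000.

Original: 0111001000
Step 1 - Invert all bits: 1000110111
Step 2 - Add 1: 1000111000
Verification: 0111001000 + 1000111000 = 10000000000; discarding the end carry (carry out of the top bit) leaves the 10-bit value 0000000000, as required for x + (-x)



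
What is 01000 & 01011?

AND: 1 only when both bits are 1
  01000
& 01011
-------
  01000
Decimal: 8 & 11 = 8



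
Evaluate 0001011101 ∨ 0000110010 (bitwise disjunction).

OR: 1 when either bit is 1
  0001011101
| 0000110010
------------
  0001111111
Decimal: 93 | 50 = 127



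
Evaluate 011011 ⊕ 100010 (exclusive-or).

XOR: 1 when bits differ
  011011
^ 100010
--------
  111001
Decimal: 27 ^ 34 = 57



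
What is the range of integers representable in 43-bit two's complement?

For 43-bit two's complement:
Minimum: -2^42 = -4398046511104
Maximum: 2^42 - 1 = 4398046511103



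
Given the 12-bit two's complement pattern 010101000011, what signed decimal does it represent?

Binary: 010101000011
Sign bit: 0 (non-negative)
Read directly as an unsigned value:
010101000011 = 1024 + 256 + 64 + 2 + 1 = 1347
Value: 1347



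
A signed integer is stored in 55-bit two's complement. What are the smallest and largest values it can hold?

For 55-bit two's complement:
Minimum: -2^54 = -18014398509481984
Maximum: 2^54 - 1 = 18014398509481983



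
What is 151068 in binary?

Using repeated division by 2:
151068 ÷ 2 = 75534 remainder 0
75534 ÷ 2 = 37767 remainder 0
37767 ÷ 2 = 18883 remainder 1
18883 ÷ 2 = 9441 remainder 1
9441 ÷ 2 = 4720 remainder 1
4720 ÷ 2 = 2360 remainder 0
2360 ÷ 2 = 1180 remainder 0
1180 ÷ 2 = 590 remainder 0
590 ÷ 2 = 295 remainder 0
295 ÷ 2 = 147 remainder 1
147 ÷ 2 = 73 remainder 1
73 ÷ 2 = 36 remainder 1
36 ÷ 2 = 18 remainder 0
18 ÷ 2 = 9 remainder 0
9 ÷ 2 = 4 remainder 1
4 ÷ 2 = 2 remainder 0
2 ÷ 2 = 1 remainder 0
1 ÷ 2 = 0 remainder 1
Reading remainders bottom to top: 100100111000011100



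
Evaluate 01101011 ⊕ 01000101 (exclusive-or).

XOR: 1 when bits differ
  01101011
^ 01000101
----------
  00101110
Decimal: 107 ^ 69 = 46

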